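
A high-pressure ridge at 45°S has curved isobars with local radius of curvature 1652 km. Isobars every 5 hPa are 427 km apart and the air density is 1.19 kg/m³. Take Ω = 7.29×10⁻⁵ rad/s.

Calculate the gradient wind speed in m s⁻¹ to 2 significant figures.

Coriolis parameter at 45°S:
f = 2Ω sin φ = 2 × 7.29×10⁻⁵ × sin 45° = 1.03×10⁻⁴ s⁻¹
Pressure gradient: |∂P/∂n| = 500 Pa / 427000 m = 1.17×10⁻³ Pa/m
Geostrophic speed: V_g = |∂P/∂n|/(fρ) = 1.17×10⁻³/(1.03×10⁻⁴ × 1.19) = 9.54 m/s
Around a high, pressure-gradient force acts outward with centrifugal, so Coriolis balances both:
fV = (1/ρ)|∂P/∂n| + V²/R  →  V² − fR·V + fR·V_g = 0
With fR = 1.03×10⁻⁴ × 1652×10³ m = 170 m/s:
V = [fR − √((fR)² − 4 fR V_g)]/2 = [170 − √(170² − 4×170×9.54)]/2 = 10.1 m/s
Supergeostrophic (V > V_g = 9.54 m/s), as expected around a high.

10 m s⁻¹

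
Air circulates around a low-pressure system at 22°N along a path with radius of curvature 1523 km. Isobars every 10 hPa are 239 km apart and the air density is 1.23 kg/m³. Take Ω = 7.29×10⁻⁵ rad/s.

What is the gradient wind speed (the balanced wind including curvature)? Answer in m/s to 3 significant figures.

41.5 m/s

Coriolis parameter at 22°N:
f = 2Ω sin φ = 2 × 7.29×10⁻⁵ × sin 22° = 5.46×10⁻⁵ s⁻¹
Pressure gradient: |∂P/∂n| = 1000 Pa / 239000 m = 4.18×10⁻³ Pa/m
Geostrophic speed: V_g = |∂P/∂n|/(fρ) = 4.18×10⁻³/(5.46×10⁻⁵ × 1.23) = 62.3 m/s
Around a low, centrifugal force acts outward with Coriolis, so pressure-gradient force balances both:
(1/ρ)|∂P/∂n| = fV + V²/R  →  V² + fR·V − fR·V_g = 0
With fR = 5.46×10⁻⁵ × 1523×10³ m = 83.2 m/s:
V = [−fR + √((fR)² + 4 fR V_g)]/2 = [−83.2 + √(83.2² + 4×83.2×62.3)]/2 = 41.5 m/s
Subgeostrophic (V < V_g = 62.3 m/s), as expected around a low.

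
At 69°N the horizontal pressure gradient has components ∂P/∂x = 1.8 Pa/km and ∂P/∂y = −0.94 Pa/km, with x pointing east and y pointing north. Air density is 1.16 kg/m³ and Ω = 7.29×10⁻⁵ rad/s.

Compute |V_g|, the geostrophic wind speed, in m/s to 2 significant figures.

13 m/s

Coriolis parameter at 69°N:
f = 2Ω sin φ = 2 × 7.29×10⁻⁵ × sin 69° = 1.36×10⁻⁴ s⁻¹
Component geostrophic relations (x east, y north):
u_g = −(1/(fρ)) ∂P/∂y,  v_g = (1/(fρ)) ∂P/∂x
u_g = −(−0.94×10⁻³)/(1.36×10⁻⁴ × 1.16) = 5.95 m/s;  v_g = (1.8×10⁻³)/(1.36×10⁻⁴ × 1.16) = 11.4 m/s
|V_g| = √(u_g² + v_g²) = 12.9 m/s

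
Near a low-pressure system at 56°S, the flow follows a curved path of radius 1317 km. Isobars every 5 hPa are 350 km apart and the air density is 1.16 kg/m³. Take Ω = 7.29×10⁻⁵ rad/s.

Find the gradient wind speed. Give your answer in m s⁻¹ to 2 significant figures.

Coriolis parameter at 56°S:
f = 2Ω sin φ = 2 × 7.29×10⁻⁵ × sin 56° = 1.21×10⁻⁴ s⁻¹
Pressure gradient: |∂P/∂n| = 500 Pa / 350000 m = 1.43×10⁻³ Pa/m
Geostrophic speed: V_g = |∂P/∂n|/(fρ) = 1.43×10⁻³/(1.21×10⁻⁴ × 1.16) = 10.2 m/s
Around a low, centrifugal force acts outward with Coriolis, so pressure-gradient force balances both:
(1/ρ)|∂P/∂n| = fV + V²/R  →  V² + fR·V − fR·V_g = 0
With fR = 1.21×10⁻⁴ × 1317×10³ m = 159 m/s:
V = [−fR + √((fR)² + 4 fR V_g)]/2 = [−159 + √(159² + 4×159×10.2)]/2 = 9.61 m/s
Subgeostrophic (V < V_g = 10.2 m/s), as expected around a low.

9.6 m s⁻¹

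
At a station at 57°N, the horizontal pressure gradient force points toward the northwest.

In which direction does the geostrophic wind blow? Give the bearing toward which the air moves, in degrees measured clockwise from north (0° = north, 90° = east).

The pressure-gradient force points toward the northwest (bearing 315°).
Geostrophic balance: in the Northern Hemisphere the Coriolis force deflects motion to the right, so the geostrophic wind blows 90° to the right of the pressure-gradient force (low pressure on the left).
Rotating 315° by 90° clockwise gives 045° — the wind blows toward the northeast.

045°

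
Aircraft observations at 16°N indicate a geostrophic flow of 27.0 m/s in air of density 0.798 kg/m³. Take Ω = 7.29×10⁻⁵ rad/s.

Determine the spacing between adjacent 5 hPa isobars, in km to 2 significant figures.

Coriolis parameter at 16°N:
f = 2Ω sin φ = 2 × 7.29×10⁻⁵ × sin 16° = 4.02×10⁻⁵ s⁻¹
Geostrophic balance rearranged: |∂P/∂n| = f ρ V_g
|∂P/∂n| = 4.02×10⁻⁵ × 0.798 × 27.0 = 8.66×10⁻⁴ Pa/m
Isobar spacing: Δn = ΔP/|∂P/∂n| = 500 Pa / 8.66×10⁻⁴ Pa/m = 577441 m ≈ 580 km

580 km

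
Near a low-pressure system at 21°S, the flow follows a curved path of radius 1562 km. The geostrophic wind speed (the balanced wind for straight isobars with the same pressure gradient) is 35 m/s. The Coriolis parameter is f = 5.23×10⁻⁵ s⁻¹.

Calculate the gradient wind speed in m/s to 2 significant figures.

Around a low, centrifugal force acts outward with Coriolis, so pressure-gradient force balances both:
(1/ρ)|∂P/∂n| = fV + V²/R  →  V² + fR·V − fR·V_g = 0
With fR = 5.23×10⁻⁵ × 1562×10³ m = 81.7 m/s:
V = [−fR + √((fR)² + 4 fR V_g)]/2 = [−81.7 + √(81.7² + 4×81.7×35)]/2 = 26.4 m/s
Subgeostrophic (V < V_g = 35 m/s), as expected around a low.

26 m/s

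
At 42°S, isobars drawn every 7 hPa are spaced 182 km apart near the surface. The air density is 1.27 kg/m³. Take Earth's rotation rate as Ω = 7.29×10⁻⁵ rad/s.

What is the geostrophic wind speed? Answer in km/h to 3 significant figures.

Coriolis parameter at 42°S:
f = 2Ω sin φ = 2 × 7.29×10⁻⁵ × sin 42° = 9.76×10⁻⁵ s⁻¹
Pressure gradient: |∂P/∂n| = 700 Pa / 182000 m = 3.85×10⁻³ Pa/m
Geostrophic balance (pressure-gradient force = Coriolis force):
V_g = (1/(fρ)) |∂P/∂n| = 3.85×10⁻³ / (9.76×10⁻⁵ × 1.27) = 31.0 m/s
Converting: 31.0 m/s × 3.6 = 112 km/h

112 km/h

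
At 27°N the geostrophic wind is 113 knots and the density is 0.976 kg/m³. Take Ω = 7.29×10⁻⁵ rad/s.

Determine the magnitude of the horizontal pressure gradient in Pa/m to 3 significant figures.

3.76×10⁻³ Pa/m

Coriolis parameter at 27°N:
f = 2Ω sin φ = 2 × 7.29×10⁻⁵ × sin 27° = 6.62×10⁻⁵ s⁻¹
Wind speed in SI: 113 knots = 58.1 m/s
Geostrophic balance rearranged: |∂P/∂n| = f ρ V_g
|∂P/∂n| = 6.62×10⁻⁵ × 0.976 × 58.1 = 3.76×10⁻³ Pa/m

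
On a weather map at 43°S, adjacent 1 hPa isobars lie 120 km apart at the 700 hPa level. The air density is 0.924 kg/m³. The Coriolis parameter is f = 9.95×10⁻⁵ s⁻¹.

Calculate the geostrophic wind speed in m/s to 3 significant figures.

9.06 m/s

Pressure gradient: |∂P/∂n| = 100 Pa / 120000 m = 8.33×10⁻⁴ Pa/m
Geostrophic balance (pressure-gradient force = Coriolis force):
V_g = (1/(fρ)) |∂P/∂n| = 8.33×10⁻⁴ / (9.95×10⁻⁵ × 0.924) = 9.06 m/s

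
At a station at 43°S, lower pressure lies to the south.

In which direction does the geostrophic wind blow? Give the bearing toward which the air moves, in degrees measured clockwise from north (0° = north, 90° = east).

090°

The pressure-gradient force points toward the south (bearing 180°).
Geostrophic balance: in the Southern Hemisphere the Coriolis force deflects motion to the left, so the geostrophic wind blows 90° to the left of the pressure-gradient force (low pressure on the right).
Rotating 180° by 90° counterclockwise gives 090° — the wind blows toward the east.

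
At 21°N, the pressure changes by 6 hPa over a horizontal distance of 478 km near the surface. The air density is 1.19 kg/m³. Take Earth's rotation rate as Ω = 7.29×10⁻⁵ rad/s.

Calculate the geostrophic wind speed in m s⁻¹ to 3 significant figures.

Coriolis parameter at 21°N:
f = 2Ω sin φ = 2 × 7.29×10⁻⁵ × sin 21° = 5.23×10⁻⁵ s⁻¹
Pressure gradient: |∂P/∂n| = 600 Pa / 478000 m = 1.26×10⁻³ Pa/m
Geostrophic balance (pressure-gradient force = Coriolis force):
V_g = (1/(fρ)) |∂P/∂n| = 1.26×10⁻³ / (5.23×10⁻⁵ × 1.19) = 20.2 m/s

20.2 m s⁻¹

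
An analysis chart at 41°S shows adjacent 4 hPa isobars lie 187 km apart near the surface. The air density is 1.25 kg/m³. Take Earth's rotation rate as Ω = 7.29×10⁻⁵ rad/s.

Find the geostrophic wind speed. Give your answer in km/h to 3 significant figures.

64.4 km/h

Coriolis parameter at 41°S:
f = 2Ω sin φ = 2 × 7.29×10⁻⁵ × sin 41° = 9.57×10⁻⁵ s⁻¹
Pressure gradient: |∂P/∂n| = 400 Pa / 187000 m = 2.14×10⁻³ Pa/m
Geostrophic balance (pressure-gradient force = Coriolis force):
V_g = (1/(fρ)) |∂P/∂n| = 2.14×10⁻³ / (9.57×10⁻⁵ × 1.25) = 17.9 m/s
Converting: 17.9 m/s × 3.6 = 64.4 km/h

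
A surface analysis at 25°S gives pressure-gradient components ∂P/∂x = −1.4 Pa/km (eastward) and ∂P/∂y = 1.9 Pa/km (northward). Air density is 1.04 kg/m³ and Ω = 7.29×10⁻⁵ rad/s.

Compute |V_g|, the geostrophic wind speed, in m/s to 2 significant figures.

Coriolis parameter at 25°S:
f = 2Ω sin φ = 2 × 7.29×10⁻⁵ × sin 25° = 6.16×10⁻⁵ s⁻¹
In the Southern Hemisphere f is negative: f = −6.16×10⁻⁵ s⁻¹.
Component geostrophic relations (x east, y north):
u_g = −(1/(fρ)) ∂P/∂y,  v_g = (1/(fρ)) ∂P/∂x
u_g = −(1.9×10⁻³)/(−6.16×10⁻⁵ × 1.04) = 29.6 m/s;  v_g = (−1.4×10⁻³)/(−6.16×10⁻⁵ × 1.04) = 21.8 m/s
|V_g| = √(u_g² + v_g²) = 36.8 m/s

37 m/s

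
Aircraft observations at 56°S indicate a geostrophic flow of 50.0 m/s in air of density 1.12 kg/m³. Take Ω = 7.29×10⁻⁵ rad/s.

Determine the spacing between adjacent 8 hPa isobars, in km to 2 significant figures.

Coriolis parameter at 56°S:
f = 2Ω sin φ = 2 × 7.29×10⁻⁵ × sin 56° = 1.21×10⁻⁴ s⁻¹
Geostrophic balance rearranged: |∂P/∂n| = f ρ V_g
|∂P/∂n| = 1.21×10⁻⁴ × 1.12 × 50.0 = 6.77×10⁻³ Pa/m
Isobar spacing: Δn = ΔP/|∂P/∂n| = 800 Pa / 6.77×10⁻³ Pa/m = 118187 m ≈ 120 km

120 km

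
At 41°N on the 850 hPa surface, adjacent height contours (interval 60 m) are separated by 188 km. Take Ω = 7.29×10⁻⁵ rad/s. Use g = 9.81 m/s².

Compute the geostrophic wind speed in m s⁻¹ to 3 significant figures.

Coriolis parameter at 41°N:
f = 2Ω sin φ = 2 × 7.29×10⁻⁵ × sin 41° = 9.57×10⁻⁵ s⁻¹
Height gradient: |∂Z/∂n| = 60 m / 188000 m = 3.19×10⁻⁴
On a pressure surface, geostrophic balance gives V_g = (g/f)|∂Z/∂n|:
V_g = 9.81 × 3.19×10⁻⁴ / 9.57×10⁻⁵ = 32.7 m/s

32.7 m s⁻¹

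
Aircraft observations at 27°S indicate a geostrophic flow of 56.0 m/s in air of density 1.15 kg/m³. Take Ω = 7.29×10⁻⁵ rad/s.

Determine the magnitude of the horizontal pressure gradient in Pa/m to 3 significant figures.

4.26×10⁻³ Pa/m

Coriolis parameter at 27°S:
f = 2Ω sin φ = 2 × 7.29×10⁻⁵ × sin 27° = 6.62×10⁻⁵ s⁻¹
Geostrophic balance rearranged: |∂P/∂n| = f ρ V_g
|∂P/∂n| = 6.62×10⁻⁵ × 1.15 × 56.0 = 4.26×10⁻³ Pa/m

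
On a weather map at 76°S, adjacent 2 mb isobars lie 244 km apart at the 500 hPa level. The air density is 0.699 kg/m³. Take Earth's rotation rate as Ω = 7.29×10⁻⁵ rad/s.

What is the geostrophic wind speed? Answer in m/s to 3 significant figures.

8.29 m/s

Coriolis parameter at 76°S:
f = 2Ω sin φ = 2 × 7.29×10⁻⁵ × sin 76° = 1.41×10⁻⁴ s⁻¹
Pressure gradient: |∂P/∂n| = 200 Pa / 244000 m = 8.20×10⁻⁴ Pa/m
Geostrophic balance (pressure-gradient force = Coriolis force):
V_g = (1/(fρ)) |∂P/∂n| = 8.20×10⁻⁴ / (1.41×10⁻⁴ × 0.699) = 8.29 m/s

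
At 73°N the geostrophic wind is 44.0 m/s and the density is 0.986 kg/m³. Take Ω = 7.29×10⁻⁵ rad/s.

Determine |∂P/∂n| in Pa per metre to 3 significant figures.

6.05×10⁻³ Pa/m

Coriolis parameter at 73°N:
f = 2Ω sin φ = 2 × 7.29×10⁻⁵ × sin 73° = 1.39×10⁻⁴ s⁻¹
Geostrophic balance rearranged: |∂P/∂n| = f ρ V_g
|∂P/∂n| = 1.39×10⁻⁴ × 0.986 × 44.0 = 6.05×10⁻³ Pa/m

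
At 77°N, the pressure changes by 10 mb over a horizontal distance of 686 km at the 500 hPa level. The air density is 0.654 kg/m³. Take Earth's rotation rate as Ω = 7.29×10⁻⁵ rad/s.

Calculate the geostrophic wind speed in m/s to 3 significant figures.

Coriolis parameter at 77°N:
f = 2Ω sin φ = 2 × 7.29×10⁻⁵ × sin 77° = 1.42×10⁻⁴ s⁻¹
Pressure gradient: |∂P/∂n| = 1000 Pa / 686000 m = 1.46×10⁻³ Pa/m
Geostrophic balance (pressure-gradient force = Coriolis force):
V_g = (1/(fρ)) |∂P/∂n| = 1.46×10⁻³ / (1.42×10⁻⁴ × 0.654) = 15.7 m/s

15.7 m/s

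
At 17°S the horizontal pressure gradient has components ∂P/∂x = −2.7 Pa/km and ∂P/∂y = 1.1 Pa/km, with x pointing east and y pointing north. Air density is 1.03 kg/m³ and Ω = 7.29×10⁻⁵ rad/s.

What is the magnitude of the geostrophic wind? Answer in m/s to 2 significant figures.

Coriolis parameter at 17°S:
f = 2Ω sin φ = 2 × 7.29×10⁻⁵ × sin 17° = 4.26×10⁻⁵ s⁻¹
In the Southern Hemisphere f is negative: f = −4.26×10⁻⁵ s⁻¹.
Component geostrophic relations (x east, y north):
u_g = −(1/(fρ)) ∂P/∂y,  v_g = (1/(fρ)) ∂P/∂x
u_g = −(1.1×10⁻³)/(−4.26×10⁻⁵ × 1.03) = 25.1 m/s;  v_g = (−2.7×10⁻³)/(−4.26×10⁻⁵ × 1.03) = 61.5 m/s
|V_g| = √(u_g² + v_g²) = 66.4 m/s

66 m/s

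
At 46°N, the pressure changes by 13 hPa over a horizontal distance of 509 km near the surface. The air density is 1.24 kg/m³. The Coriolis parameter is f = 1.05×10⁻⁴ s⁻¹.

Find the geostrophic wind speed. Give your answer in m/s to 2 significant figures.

20 m/s

Pressure gradient: |∂P/∂n| = 1300 Pa / 509000 m = 2.55×10⁻³ Pa/m
Geostrophic balance (pressure-gradient force = Coriolis force):
V_g = (1/(fρ)) |∂P/∂n| = 2.55×10⁻³ / (1.05×10⁻⁴ × 1.24) = 19.6 m/s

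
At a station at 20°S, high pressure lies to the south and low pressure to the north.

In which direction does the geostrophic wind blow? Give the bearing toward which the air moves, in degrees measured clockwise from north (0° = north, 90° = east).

The pressure-gradient force points toward the north (bearing 000°).
Geostrophic balance: in the Southern Hemisphere the Coriolis force deflects motion to the left, so the geostrophic wind blows 90° to the left of the pressure-gradient force (low pressure on the right).
Rotating 000° by 90° counterclockwise gives 270° — the wind blows toward the west.

270°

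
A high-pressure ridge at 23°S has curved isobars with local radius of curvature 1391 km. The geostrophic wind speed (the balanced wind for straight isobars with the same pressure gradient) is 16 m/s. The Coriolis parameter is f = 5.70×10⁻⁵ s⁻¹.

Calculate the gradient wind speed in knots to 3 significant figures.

43.2 knots

Around a high, pressure-gradient force acts outward with centrifugal, so Coriolis balances both:
fV = (1/ρ)|∂P/∂n| + V²/R  →  V² − fR·V + fR·V_g = 0
With fR = 5.70×10⁻⁵ × 1391×10³ m = 79.3 m/s:
V = [fR − √((fR)² − 4 fR V_g)]/2 = [79.3 − √(79.3² − 4×79.3×16)]/2 = 22.2 m/s
Supergeostrophic (V > V_g = 16 m/s), as expected around a high.
Converting: 22.2 m/s × 1.944 = 43.2 knots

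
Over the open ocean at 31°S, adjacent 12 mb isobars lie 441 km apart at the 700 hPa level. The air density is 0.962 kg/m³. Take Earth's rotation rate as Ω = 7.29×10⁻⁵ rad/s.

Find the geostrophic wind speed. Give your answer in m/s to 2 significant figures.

38 m/s

Coriolis parameter at 31°S:
f = 2Ω sin φ = 2 × 7.29×10⁻⁵ × sin 31° = 7.51×10⁻⁵ s⁻¹
Pressure gradient: |∂P/∂n| = 1200 Pa / 441000 m = 2.72×10⁻³ Pa/m
Geostrophic balance (pressure-gradient force = Coriolis force):
V_g = (1/(fρ)) |∂P/∂n| = 2.72×10⁻³ / (7.51×10⁻⁵ × 0.962) = 37.7 m/s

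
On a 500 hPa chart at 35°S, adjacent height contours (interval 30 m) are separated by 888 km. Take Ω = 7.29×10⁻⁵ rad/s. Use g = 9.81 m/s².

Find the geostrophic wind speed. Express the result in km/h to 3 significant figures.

14.3 km/h

Coriolis parameter at 35°S:
f = 2Ω sin φ = 2 × 7.29×10⁻⁵ × sin 35° = 8.36×10⁻⁵ s⁻¹
Height gradient: |∂Z/∂n| = 30 m / 888000 m = 3.38×10⁻⁵
On a pressure surface, geostrophic balance gives V_g = (g/f)|∂Z/∂n|:
V_g = 9.81 × 3.38×10⁻⁵ / 8.36×10⁻⁵ = 3.96 m/s
Converting: 3.96 m/s × 3.6 = 14.3 km/h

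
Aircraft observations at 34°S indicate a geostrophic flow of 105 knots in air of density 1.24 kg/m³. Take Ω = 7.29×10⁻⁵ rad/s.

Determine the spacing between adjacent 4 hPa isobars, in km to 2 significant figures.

73 km

Coriolis parameter at 34°S:
f = 2Ω sin φ = 2 × 7.29×10⁻⁵ × sin 34° = 8.15×10⁻⁵ s⁻¹
Wind speed in SI: 105 knots = 54.0 m/s
Geostrophic balance rearranged: |∂P/∂n| = f ρ V_g
|∂P/∂n| = 8.15×10⁻⁵ × 1.24 × 54.0 = 5.46×10⁻³ Pa/m
Isobar spacing: Δn = ΔP/|∂P/∂n| = 400 Pa / 5.46×10⁻³ Pa/m = 73247 m ≈ 73 km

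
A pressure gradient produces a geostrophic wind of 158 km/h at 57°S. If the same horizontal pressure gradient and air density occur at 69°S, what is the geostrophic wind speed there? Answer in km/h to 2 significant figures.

With the same pressure gradient and density, V_g ∝ 1/f ∝ 1/sin φ.
V₂ = V₁ · sin φ₁ / sin φ₂ = 158 × sin 57° / sin 69°
V₂ = 158 × 0.8387/0.9336 = 140 km/h

140 km/h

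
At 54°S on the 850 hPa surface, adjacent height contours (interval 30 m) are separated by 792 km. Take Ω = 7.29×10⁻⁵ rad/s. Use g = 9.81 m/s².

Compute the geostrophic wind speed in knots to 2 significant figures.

Coriolis parameter at 54°S:
f = 2Ω sin φ = 2 × 7.29×10⁻⁵ × sin 54° = 1.18×10⁻⁴ s⁻¹
Height gradient: |∂Z/∂n| = 30 m / 792000 m = 3.79×10⁻⁵
On a pressure surface, geostrophic balance gives V_g = (g/f)|∂Z/∂n|:
V_g = 9.81 × 3.79×10⁻⁵ / 1.18×10⁻⁴ = 3.15 m/s
Converting: 3.15 m/s × 1.944 = 6.1 knots

6.1 knots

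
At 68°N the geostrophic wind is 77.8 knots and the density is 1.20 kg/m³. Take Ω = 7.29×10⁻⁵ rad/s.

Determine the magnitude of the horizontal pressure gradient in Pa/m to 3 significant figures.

6.49×10⁻³ Pa/m

Coriolis parameter at 68°N:
f = 2Ω sin φ = 2 × 7.29×10⁻⁵ × sin 68° = 1.35×10⁻⁴ s⁻¹
Wind speed in SI: 77.8 knots = 40.0 m/s
Geostrophic balance rearranged: |∂P/∂n| = f ρ V_g
|∂P/∂n| = 1.35×10⁻⁴ × 1.20 × 40.0 = 6.49×10⁻³ Pa/m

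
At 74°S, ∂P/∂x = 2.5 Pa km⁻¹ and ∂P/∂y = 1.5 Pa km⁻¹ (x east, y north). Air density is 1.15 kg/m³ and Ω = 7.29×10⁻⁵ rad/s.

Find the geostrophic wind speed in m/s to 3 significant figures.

Coriolis parameter at 74°S:
f = 2Ω sin φ = 2 × 7.29×10⁻⁵ × sin 74° = 1.40×10⁻⁴ s⁻¹
In the Southern Hemisphere f is negative: f = −1.40×10⁻⁴ s⁻¹.
Component geostrophic relations (x east, y north):
u_g = −(1/(fρ)) ∂P/∂y,  v_g = (1/(fρ)) ∂P/∂x
u_g = −(1.5×10⁻³)/(−1.40×10⁻⁴ × 1.15) = 9.31 m/s;  v_g = (2.5×10⁻³)/(−1.40×10⁻⁴ × 1.15) = −15.5 m/s
|V_g| = √(u_g² + v_g²) = 18.1 m/s

18.1 m/s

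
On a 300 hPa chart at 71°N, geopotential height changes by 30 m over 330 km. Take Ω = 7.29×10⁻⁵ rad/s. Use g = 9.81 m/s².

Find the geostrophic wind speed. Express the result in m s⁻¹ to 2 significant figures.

6.5 m s⁻¹

Coriolis parameter at 71°N:
f = 2Ω sin φ = 2 × 7.29×10⁻⁵ × sin 71° = 1.38×10⁻⁴ s⁻¹
Height gradient: |∂Z/∂n| = 30 m / 330000 m = 9.09×10⁻⁵
On a pressure surface, geostrophic balance gives V_g = (g/f)|∂Z/∂n|:
V_g = 9.81 × 9.09×10⁻⁵ / 1.38×10⁻⁴ = 6.47 m/s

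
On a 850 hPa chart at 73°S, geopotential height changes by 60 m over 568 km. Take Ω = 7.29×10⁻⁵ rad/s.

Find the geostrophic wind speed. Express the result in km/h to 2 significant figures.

Coriolis parameter at 73°S:
f = 2Ω sin φ = 2 × 7.29×10⁻⁵ × sin 73° = 1.39×10⁻⁴ s⁻¹
Height gradient: |∂Z/∂n| = 60 m / 568000 m = 1.06×10⁻⁴
On a pressure surface, geostrophic balance gives V_g = (g/f)|∂Z/∂n|:
V_g = 9.81 × 1.06×10⁻⁴ / 1.39×10⁻⁴ = 7.43 m/s
Converting: 7.43 m/s × 3.6 = 27 km/h

27 km/h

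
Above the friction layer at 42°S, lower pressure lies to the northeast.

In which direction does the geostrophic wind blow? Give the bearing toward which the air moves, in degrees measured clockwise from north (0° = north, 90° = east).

The pressure-gradient force points toward the northeast (bearing 045°).
Geostrophic balance: in the Southern Hemisphere the Coriolis force deflects motion to the left, so the geostrophic wind blows 90° to the left of the pressure-gradient force (low pressure on the right).
Rotating 045° by 90° counterclockwise gives 315° — the wind blows toward the northwest.

315°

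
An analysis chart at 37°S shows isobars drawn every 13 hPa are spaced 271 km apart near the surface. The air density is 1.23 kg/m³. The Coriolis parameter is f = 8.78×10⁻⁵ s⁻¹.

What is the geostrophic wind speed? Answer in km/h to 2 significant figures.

Pressure gradient: |∂P/∂n| = 1300 Pa / 271000 m = 4.80×10⁻³ Pa/m
Geostrophic balance (pressure-gradient force = Coriolis force):
V_g = (1/(fρ)) |∂P/∂n| = 4.80×10⁻³ / (8.78×10⁻⁵ × 1.23) = 44.4 m/s
Converting: 44.4 m/s × 3.6 = 160 km/h

160 km/h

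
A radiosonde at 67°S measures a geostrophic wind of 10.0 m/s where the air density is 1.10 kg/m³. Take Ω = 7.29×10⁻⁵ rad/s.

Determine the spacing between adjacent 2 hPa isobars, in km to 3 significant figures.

135 km

Coriolis parameter at 67°S:
f = 2Ω sin φ = 2 × 7.29×10⁻⁵ × sin 67° = 1.34×10⁻⁴ s⁻¹
Geostrophic balance rearranged: |∂P/∂n| = f ρ V_g
|∂P/∂n| = 1.34×10⁻⁴ × 1.10 × 10.0 = 1.48×10⁻³ Pa/m
Isobar spacing: Δn = ΔP/|∂P/∂n| = 200 Pa / 1.48×10⁻³ Pa/m = 135473 m ≈ 135 km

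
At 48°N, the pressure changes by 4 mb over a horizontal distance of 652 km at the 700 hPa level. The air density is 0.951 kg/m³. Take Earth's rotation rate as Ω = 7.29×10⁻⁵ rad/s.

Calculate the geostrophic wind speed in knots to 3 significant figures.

11.6 knots

Coriolis parameter at 48°N:
f = 2Ω sin φ = 2 × 7.29×10⁻⁵ × sin 48° = 1.08×10⁻⁴ s⁻¹
Pressure gradient: |∂P/∂n| = 400 Pa / 652000 m = 6.13×10⁻⁴ Pa/m
Geostrophic balance (pressure-gradient force = Coriolis force):
V_g = (1/(fρ)) |∂P/∂n| = 6.13×10⁻⁴ / (1.08×10⁻⁴ × 0.951) = 5.95 m/s
Converting: 5.95 m/s × 1.944 = 11.6 knots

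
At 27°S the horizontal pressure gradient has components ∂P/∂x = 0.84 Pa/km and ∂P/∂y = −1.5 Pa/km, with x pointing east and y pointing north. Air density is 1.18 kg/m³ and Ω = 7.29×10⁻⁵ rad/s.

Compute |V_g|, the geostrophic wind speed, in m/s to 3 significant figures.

Coriolis parameter at 27°S:
f = 2Ω sin φ = 2 × 7.29×10⁻⁵ × sin 27° = 6.62×10⁻⁵ s⁻¹
In the Southern Hemisphere f is negative: f = −6.62×10⁻⁵ s⁻¹.
Component geostrophic relations (x east, y north):
u_g = −(1/(fρ)) ∂P/∂y,  v_g = (1/(fρ)) ∂P/∂x
u_g = −(−1.5×10⁻³)/(−6.62×10⁻⁵ × 1.18) = −19.2 m/s;  v_g = (0.84×10⁻³)/(−6.62×10⁻⁵ × 1.18) = −10.8 m/s
|V_g| = √(u_g² + v_g²) = 22.0 m/s

22.0 m/s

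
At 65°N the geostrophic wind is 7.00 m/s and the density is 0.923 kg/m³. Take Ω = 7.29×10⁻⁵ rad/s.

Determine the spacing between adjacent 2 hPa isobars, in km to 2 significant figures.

230 km

Coriolis parameter at 65°N:
f = 2Ω sin φ = 2 × 7.29×10⁻⁵ × sin 65° = 1.32×10⁻⁴ s⁻¹
Geostrophic balance rearranged: |∂P/∂n| = f ρ V_g
|∂P/∂n| = 1.32×10⁻⁴ × 0.923 × 7.00 = 8.54×10⁻⁴ Pa/m
Isobar spacing: Δn = ΔP/|∂P/∂n| = 200 Pa / 8.54×10⁻⁴ Pa/m = 234259 m ≈ 230 km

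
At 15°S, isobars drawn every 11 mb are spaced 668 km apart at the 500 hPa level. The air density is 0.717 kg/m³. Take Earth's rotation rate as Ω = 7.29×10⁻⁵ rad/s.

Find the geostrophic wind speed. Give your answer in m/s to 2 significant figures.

61 m/s

Coriolis parameter at 15°S:
f = 2Ω sin φ = 2 × 7.29×10⁻⁵ × sin 15° = 3.77×10⁻⁵ s⁻¹
Pressure gradient: |∂P/∂n| = 1100 Pa / 668000 m = 1.65×10⁻³ Pa/m
Geostrophic balance (pressure-gradient force = Coriolis force):
V_g = (1/(fρ)) |∂P/∂n| = 1.65×10⁻³ / (3.77×10⁻⁵ × 0.717) = 60.9 m/s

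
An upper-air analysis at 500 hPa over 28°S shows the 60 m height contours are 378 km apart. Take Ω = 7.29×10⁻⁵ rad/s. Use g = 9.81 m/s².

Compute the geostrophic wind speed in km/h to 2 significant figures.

82 km/h

Coriolis parameter at 28°S:
f = 2Ω sin φ = 2 × 7.29×10⁻⁵ × sin 28° = 6.84×10⁻⁵ s⁻¹
Height gradient: |∂Z/∂n| = 60 m / 378000 m = 1.59×10⁻⁴
On a pressure surface, geostrophic balance gives V_g = (g/f)|∂Z/∂n|:
V_g = 9.81 × 1.59×10⁻⁴ / 6.84×10⁻⁵ = 22.7 m/s
Converting: 22.7 m/s × 3.6 = 82 km/h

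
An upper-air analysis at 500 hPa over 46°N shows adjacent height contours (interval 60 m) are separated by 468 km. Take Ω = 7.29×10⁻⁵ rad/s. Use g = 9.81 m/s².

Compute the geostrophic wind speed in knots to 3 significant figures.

23.3 knots

Coriolis parameter at 46°N:
f = 2Ω sin φ = 2 × 7.29×10⁻⁵ × sin 46° = 1.05×10⁻⁴ s⁻¹
Height gradient: |∂Z/∂n| = 60 m / 468000 m = 1.28×10⁻⁴
On a pressure surface, geostrophic balance gives V_g = (g/f)|∂Z/∂n|:
V_g = 9.81 × 1.28×10⁻⁴ / 1.05×10⁻⁴ = 12.0 m/s
Converting: 12.0 m/s × 1.944 = 23.3 knots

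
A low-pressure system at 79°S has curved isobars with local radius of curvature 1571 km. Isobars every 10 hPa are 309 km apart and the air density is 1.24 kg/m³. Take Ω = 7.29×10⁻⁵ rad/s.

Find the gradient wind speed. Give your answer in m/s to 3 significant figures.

Coriolis parameter at 79°S:
f = 2Ω sin φ = 2 × 7.29×10⁻⁵ × sin 79° = 1.43×10⁻⁴ s⁻¹
Pressure gradient: |∂P/∂n| = 1000 Pa / 309000 m = 3.24×10⁻³ Pa/m
Geostrophic speed: V_g = |∂P/∂n|/(fρ) = 3.24×10⁻³/(1.43×10⁻⁴ × 1.24) = 18.2 m/s
Around a low, centrifugal force acts outward with Coriolis, so pressure-gradient force balances both:
(1/ρ)|∂P/∂n| = fV + V²/R  →  V² + fR·V − fR·V_g = 0
With fR = 1.43×10⁻⁴ × 1571×10³ m = 225 m/s:
V = [−fR + √((fR)² + 4 fR V_g)]/2 = [−225 + √(225² + 4×225×18.2)]/2 = 17 m/s
Subgeostrophic (V < V_g = 18.2 m/s), as expected around a low.

17.0 m/s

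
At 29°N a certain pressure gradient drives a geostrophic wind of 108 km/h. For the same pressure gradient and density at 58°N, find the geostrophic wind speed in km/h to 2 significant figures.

With the same pressure gradient and density, V_g ∝ 1/f ∝ 1/sin φ.
V₂ = V₁ · sin φ₁ / sin φ₂ = 108 × sin 29° / sin 58°
V₂ = 108 × 0.4848/0.8480 = 62 km/h

62 km/h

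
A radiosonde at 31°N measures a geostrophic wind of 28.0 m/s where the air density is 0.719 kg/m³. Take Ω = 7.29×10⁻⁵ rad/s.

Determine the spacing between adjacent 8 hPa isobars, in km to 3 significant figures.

529 km

Coriolis parameter at 31°N:
f = 2Ω sin φ = 2 × 7.29×10⁻⁵ × sin 31° = 7.51×10⁻⁵ s⁻¹
Geostrophic balance rearranged: |∂P/∂n| = f ρ V_g
|∂P/∂n| = 7.51×10⁻⁵ × 0.719 × 28.0 = 1.51×10⁻³ Pa/m
Isobar spacing: Δn = ΔP/|∂P/∂n| = 800 Pa / 1.51×10⁻³ Pa/m = 529183 m ≈ 529 km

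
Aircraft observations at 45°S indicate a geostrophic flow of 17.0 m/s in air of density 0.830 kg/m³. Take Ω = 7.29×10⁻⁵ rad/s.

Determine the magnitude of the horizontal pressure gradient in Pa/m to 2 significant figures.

Coriolis parameter at 45°S:
f = 2Ω sin φ = 2 × 7.29×10⁻⁵ × sin 45° = 1.03×10⁻⁴ s⁻¹
Geostrophic balance rearranged: |∂P/∂n| = f ρ V_g
|∂P/∂n| = 1.03×10⁻⁴ × 0.830 × 17.0 = 1.45×10⁻³ Pa/m

1.5×10⁻³ Pa/m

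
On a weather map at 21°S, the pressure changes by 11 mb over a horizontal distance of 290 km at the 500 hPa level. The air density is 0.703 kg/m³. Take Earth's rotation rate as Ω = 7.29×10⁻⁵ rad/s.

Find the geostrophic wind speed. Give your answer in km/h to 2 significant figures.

Coriolis parameter at 21°S:
f = 2Ω sin φ = 2 × 7.29×10⁻⁵ × sin 21° = 5.23×10⁻⁵ s⁻¹
Pressure gradient: |∂P/∂n| = 1100 Pa / 290000 m = 3.79×10⁻³ Pa/m
Geostrophic balance (pressure-gradient force = Coriolis force):
V_g = (1/(fρ)) |∂P/∂n| = 3.79×10⁻³ / (5.23×10⁻⁵ × 0.703) = 103 m/s
Converting: 103 m/s × 3.6 = 370 km/h

370 km/h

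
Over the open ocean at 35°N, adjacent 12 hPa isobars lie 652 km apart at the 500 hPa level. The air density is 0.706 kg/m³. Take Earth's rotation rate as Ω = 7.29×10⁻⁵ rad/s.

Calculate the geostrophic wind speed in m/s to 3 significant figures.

31.2 m/s

Coriolis parameter at 35°N:
f = 2Ω sin φ = 2 × 7.29×10⁻⁵ × sin 35° = 8.36×10⁻⁵ s⁻¹
Pressure gradient: |∂P/∂n| = 1200 Pa / 652000 m = 1.84×10⁻³ Pa/m
Geostrophic balance (pressure-gradient force = Coriolis force):
V_g = (1/(fρ)) |∂P/∂n| = 1.84×10⁻³ / (8.36×10⁻⁵ × 0.706) = 31.2 m/s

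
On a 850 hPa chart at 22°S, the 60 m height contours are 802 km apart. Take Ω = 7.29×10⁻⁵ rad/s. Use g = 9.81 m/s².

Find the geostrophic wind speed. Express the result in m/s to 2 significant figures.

Coriolis parameter at 22°S:
f = 2Ω sin φ = 2 × 7.29×10⁻⁵ × sin 22° = 5.46×10⁻⁵ s⁻¹
Height gradient: |∂Z/∂n| = 60 m / 802000 m = 7.48×10⁻⁵
On a pressure surface, geostrophic balance gives V_g = (g/f)|∂Z/∂n|:
V_g = 9.81 × 7.48×10⁻⁵ / 5.46×10⁻⁵ = 13.4 m/s

13 m/s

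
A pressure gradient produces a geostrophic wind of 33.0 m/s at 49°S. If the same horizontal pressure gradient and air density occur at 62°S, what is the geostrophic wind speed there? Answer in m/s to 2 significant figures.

With the same pressure gradient and density, V_g ∝ 1/f ∝ 1/sin φ.
V₂ = V₁ · sin φ₁ / sin φ₂ = 33.0 × sin 49° / sin 62°
V₂ = 33.0 × 0.7547/0.8829 = 28 m/s

28 m/s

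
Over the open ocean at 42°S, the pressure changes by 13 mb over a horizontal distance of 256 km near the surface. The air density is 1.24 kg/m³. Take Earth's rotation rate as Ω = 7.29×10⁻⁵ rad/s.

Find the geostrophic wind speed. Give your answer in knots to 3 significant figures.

Coriolis parameter at 42°S:
f = 2Ω sin φ = 2 × 7.29×10⁻⁵ × sin 42° = 9.76×10⁻⁵ s⁻¹
Pressure gradient: |∂P/∂n| = 1300 Pa / 256000 m = 5.08×10⁻³ Pa/m
Geostrophic balance (pressure-gradient force = Coriolis force):
V_g = (1/(fρ)) |∂P/∂n| = 5.08×10⁻³ / (9.76×10⁻⁵ × 1.24) = 42.0 m/s
Converting: 42.0 m/s × 1.944 = 81.6 knots

81.6 knots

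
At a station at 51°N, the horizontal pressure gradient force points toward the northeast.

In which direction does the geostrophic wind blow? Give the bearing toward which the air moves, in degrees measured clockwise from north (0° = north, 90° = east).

The pressure-gradient force points toward the northeast (bearing 045°).
Geostrophic balance: in the Northern Hemisphere the Coriolis force deflects motion to the right, so the geostrophic wind blows 90° to the right of the pressure-gradient force (low pressure on the left).
Rotating 045° by 90° clockwise gives 135° — the wind blows toward the southeast.

135°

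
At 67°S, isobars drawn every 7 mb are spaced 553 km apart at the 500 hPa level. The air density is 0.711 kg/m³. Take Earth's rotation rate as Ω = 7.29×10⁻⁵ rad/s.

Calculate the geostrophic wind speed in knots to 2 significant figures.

26 knots

Coriolis parameter at 67°S:
f = 2Ω sin φ = 2 × 7.29×10⁻⁵ × sin 67° = 1.34×10⁻⁴ s⁻¹
Pressure gradient: |∂P/∂n| = 700 Pa / 553000 m = 1.27×10⁻³ Pa/m
Geostrophic balance (pressure-gradient force = Coriolis force):
V_g = (1/(fρ)) |∂P/∂n| = 1.27×10⁻³ / (1.34×10⁻⁴ × 0.711) = 13.3 m/s
Converting: 13.3 m/s × 1.944 = 26 knots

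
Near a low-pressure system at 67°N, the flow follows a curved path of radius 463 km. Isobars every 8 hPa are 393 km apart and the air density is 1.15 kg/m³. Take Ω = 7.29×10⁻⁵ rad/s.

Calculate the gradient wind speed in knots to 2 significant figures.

22 knots

Coriolis parameter at 67°N:
f = 2Ω sin φ = 2 × 7.29×10⁻⁵ × sin 67° = 1.34×10⁻⁴ s⁻¹
Pressure gradient: |∂P/∂n| = 800 Pa / 393000 m = 2.04×10⁻³ Pa/m
Geostrophic speed: V_g = |∂P/∂n|/(fρ) = 2.04×10⁻³/(1.34×10⁻⁴ × 1.15) = 13.2 m/s
Around a low, centrifugal force acts outward with Coriolis, so pressure-gradient force balances both:
(1/ρ)|∂P/∂n| = fV + V²/R  →  V² + fR·V − fR·V_g = 0
With fR = 1.34×10⁻⁴ × 463×10³ m = 62.1 m/s:
V = [−fR + √((fR)² + 4 fR V_g)]/2 = [−62.1 + √(62.1² + 4×62.1×13.2)]/2 = 11.2 m/s
Subgeostrophic (V < V_g = 13.2 m/s), as expected around a low.
Converting: 11.2 m/s × 1.944 = 22 knots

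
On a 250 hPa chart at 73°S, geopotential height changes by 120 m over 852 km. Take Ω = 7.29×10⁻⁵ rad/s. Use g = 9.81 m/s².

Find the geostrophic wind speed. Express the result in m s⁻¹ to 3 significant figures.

Coriolis parameter at 73°S:
f = 2Ω sin φ = 2 × 7.29×10⁻⁵ × sin 73° = 1.39×10⁻⁴ s⁻¹
Height gradient: |∂Z/∂n| = 120 m / 852000 m = 1.41×10⁻⁴
On a pressure surface, geostrophic balance gives V_g = (g/f)|∂Z/∂n|:
V_g = 9.81 × 1.41×10⁻⁴ / 1.39×10⁻⁴ = 9.91 m/s

9.91 m s⁻¹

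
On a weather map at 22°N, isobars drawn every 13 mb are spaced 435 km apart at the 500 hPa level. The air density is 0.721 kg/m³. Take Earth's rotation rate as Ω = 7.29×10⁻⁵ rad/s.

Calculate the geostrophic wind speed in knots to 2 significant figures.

150 knots

Coriolis parameter at 22°N:
f = 2Ω sin φ = 2 × 7.29×10⁻⁵ × sin 22° = 5.46×10⁻⁵ s⁻¹
Pressure gradient: |∂P/∂n| = 1300 Pa / 435000 m = 2.99×10⁻³ Pa/m
Geostrophic balance (pressure-gradient force = Coriolis force):
V_g = (1/(fρ)) |∂P/∂n| = 2.99×10⁻³ / (5.46×10⁻⁵ × 0.721) = 75.9 m/s
Converting: 75.9 m/s × 1.944 = 150 knots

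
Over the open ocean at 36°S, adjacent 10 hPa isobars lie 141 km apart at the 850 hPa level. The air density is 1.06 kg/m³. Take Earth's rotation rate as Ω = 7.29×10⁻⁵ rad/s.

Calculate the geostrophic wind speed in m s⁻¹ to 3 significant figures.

Coriolis parameter at 36°S:
f = 2Ω sin φ = 2 × 7.29×10⁻⁵ × sin 36° = 8.57×10⁻⁵ s⁻¹
Pressure gradient: |∂P/∂n| = 1000 Pa / 141000 m = 7.09×10⁻³ Pa/m
Geostrophic balance (pressure-gradient force = Coriolis force):
V_g = (1/(fρ)) |∂P/∂n| = 7.09×10⁻³ / (8.57×10⁻⁵ × 1.06) = 78.1 m/s

78.1 m s⁻¹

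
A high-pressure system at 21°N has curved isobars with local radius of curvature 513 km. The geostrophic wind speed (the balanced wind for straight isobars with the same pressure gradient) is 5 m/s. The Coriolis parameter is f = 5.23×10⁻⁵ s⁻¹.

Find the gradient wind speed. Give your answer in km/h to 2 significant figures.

24 km/h

Around a high, pressure-gradient force acts outward with centrifugal, so Coriolis balances both:
fV = (1/ρ)|∂P/∂n| + V²/R  →  V² − fR·V + fR·V_g = 0
With fR = 5.23×10⁻⁵ × 513×10³ m = 26.8 m/s:
V = [fR − √((fR)² − 4 fR V_g)]/2 = [26.8 − √(26.8² − 4×26.8×5)]/2 = 6.65 m/s
Supergeostrophic (V > V_g = 5 m/s), as expected around a high.
Converting: 6.65 m/s × 3.6 = 24 km/h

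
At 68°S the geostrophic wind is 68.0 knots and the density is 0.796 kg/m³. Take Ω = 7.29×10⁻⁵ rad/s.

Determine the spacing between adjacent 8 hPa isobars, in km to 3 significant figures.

Coriolis parameter at 68°S:
f = 2Ω sin φ = 2 × 7.29×10⁻⁵ × sin 68° = 1.35×10⁻⁴ s⁻¹
Wind speed in SI: 68.0 knots = 35.0 m/s
Geostrophic balance rearranged: |∂P/∂n| = f ρ V_g
|∂P/∂n| = 1.35×10⁻⁴ × 0.796 × 35.0 = 3.76×10⁻³ Pa/m
Isobar spacing: Δn = ΔP/|∂P/∂n| = 800 Pa / 3.76×10⁻³ Pa/m = 212523 m ≈ 213 km

213 km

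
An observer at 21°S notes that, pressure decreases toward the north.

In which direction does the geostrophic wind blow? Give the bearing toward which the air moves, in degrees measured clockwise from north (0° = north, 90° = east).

270°

The pressure-gradient force points toward the north (bearing 000°).
Geostrophic balance: in the Southern Hemisphere the Coriolis force deflects motion to the left, so the geostrophic wind blows 90° to the left of the pressure-gradient force (low pressure on the right).
Rotating 000° by 90° counterclockwise gives 270° — the wind blows toward the west.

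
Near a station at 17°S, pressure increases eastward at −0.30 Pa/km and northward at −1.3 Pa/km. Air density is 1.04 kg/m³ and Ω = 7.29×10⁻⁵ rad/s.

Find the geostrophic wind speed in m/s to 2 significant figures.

Coriolis parameter at 17°S:
f = 2Ω sin φ = 2 × 7.29×10⁻⁵ × sin 17° = 4.26×10⁻⁵ s⁻¹
In the Southern Hemisphere f is negative: f = −4.26×10⁻⁵ s⁻¹.
Component geostrophic relations (x east, y north):
u_g = −(1/(fρ)) ∂P/∂y,  v_g = (1/(fρ)) ∂P/∂x
u_g = −(−1.3×10⁻³)/(−4.26×10⁻⁵ × 1.04) = −29.3 m/s;  v_g = (−0.30×10⁻³)/(−4.26×10⁻⁵ × 1.04) = 6.77 m/s
|V_g| = √(u_g² + v_g²) = 30.1 m/s

30 m/s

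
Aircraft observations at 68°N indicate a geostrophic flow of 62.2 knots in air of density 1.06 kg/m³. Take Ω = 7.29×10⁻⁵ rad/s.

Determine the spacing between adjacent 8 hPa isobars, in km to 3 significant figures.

Coriolis parameter at 68°N:
f = 2Ω sin φ = 2 × 7.29×10⁻⁵ × sin 68° = 1.35×10⁻⁴ s⁻¹
Wind speed in SI: 62.2 knots = 32.0 m/s
Geostrophic balance rearranged: |∂P/∂n| = f ρ V_g
|∂P/∂n| = 1.35×10⁻⁴ × 1.06 × 32.0 = 4.59×10⁻³ Pa/m
Isobar spacing: Δn = ΔP/|∂P/∂n| = 800 Pa / 4.59×10⁻³ Pa/m = 174475 m ≈ 174 km

174 km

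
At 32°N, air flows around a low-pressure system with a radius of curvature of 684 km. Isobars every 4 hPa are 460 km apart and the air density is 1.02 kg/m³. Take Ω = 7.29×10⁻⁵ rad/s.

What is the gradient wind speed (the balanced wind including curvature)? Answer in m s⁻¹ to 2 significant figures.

9.4 m s⁻¹

Coriolis parameter at 32°N:
f = 2Ω sin φ = 2 × 7.29×10⁻⁵ × sin 32° = 7.73×10⁻⁵ s⁻¹
Pressure gradient: |∂P/∂n| = 400 Pa / 460000 m = 8.70×10⁻⁴ Pa/m
Geostrophic speed: V_g = |∂P/∂n|/(fρ) = 8.70×10⁻⁴/(7.73×10⁻⁵ × 1.02) = 11.0 m/s
Around a low, centrifugal force acts outward with Coriolis, so pressure-gradient force balances both:
(1/ρ)|∂P/∂n| = fV + V²/R  →  V² + fR·V − fR·V_g = 0
With fR = 7.73×10⁻⁵ × 684×10³ m = 52.8 m/s:
V = [−fR + √((fR)² + 4 fR V_g)]/2 = [−52.8 + √(52.8² + 4×52.8×11)]/2 = 9.37 m/s
Subgeostrophic (V < V_g = 11 m/s), as expected around a low.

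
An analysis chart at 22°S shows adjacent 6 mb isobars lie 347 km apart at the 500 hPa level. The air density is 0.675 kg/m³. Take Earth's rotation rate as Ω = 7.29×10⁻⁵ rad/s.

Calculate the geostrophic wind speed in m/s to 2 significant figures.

Coriolis parameter at 22°S:
f = 2Ω sin φ = 2 × 7.29×10⁻⁵ × sin 22° = 5.46×10⁻⁵ s⁻¹
Pressure gradient: |∂P/∂n| = 600 Pa / 347000 m = 1.73×10⁻³ Pa/m
Geostrophic balance (pressure-gradient force = Coriolis force):
V_g = (1/(fρ)) |∂P/∂n| = 1.73×10⁻³ / (5.46×10⁻⁵ × 0.675) = 46.9 m/s

47 m/s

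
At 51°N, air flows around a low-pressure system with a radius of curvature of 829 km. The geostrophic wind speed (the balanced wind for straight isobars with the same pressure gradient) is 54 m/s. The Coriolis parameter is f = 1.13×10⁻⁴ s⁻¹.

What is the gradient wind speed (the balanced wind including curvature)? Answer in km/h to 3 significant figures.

Around a low, centrifugal force acts outward with Coriolis, so pressure-gradient force balances both:
(1/ρ)|∂P/∂n| = fV + V²/R  →  V² + fR·V − fR·V_g = 0
With fR = 1.13×10⁻⁴ × 829×10³ m = 93.7 m/s:
V = [−fR + √((fR)² + 4 fR V_g)]/2 = [−93.7 + √(93.7² + 4×93.7×54)]/2 = 38.3 m/s
Subgeostrophic (V < V_g = 54 m/s), as expected around a low.
Converting: 38.3 m/s × 3.6 = 138 km/h

138 km/h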